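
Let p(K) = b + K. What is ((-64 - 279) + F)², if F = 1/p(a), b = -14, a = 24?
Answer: 11758041/100 ≈ 1.1758e+5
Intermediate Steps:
p(K) = -14 + K
F = ⅒ (F = 1/(-14 + 24) = 1/10 = ⅒ ≈ 0.10000)
((-64 - 279) + F)² = ((-64 - 279) + ⅒)² = (-343 + ⅒)² = (-3429/10)² = 11758041/100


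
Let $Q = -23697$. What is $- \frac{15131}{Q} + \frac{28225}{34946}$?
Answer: $\frac{1197615751}{828115362} \approx 1.4462$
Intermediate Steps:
$- \frac{15131}{Q} + \frac{28225}{34946} = - \frac{15131}{-23697} + \frac{28225}{34946} = \left(-15131\right) \left(- \frac{1}{23697}\right) + 28225 \cdot \frac{1}{34946} = \frac{15131}{23697} + \frac{28225}{34946} = \frac{1197615751}{828115362}$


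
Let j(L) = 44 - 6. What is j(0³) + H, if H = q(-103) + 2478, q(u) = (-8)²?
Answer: 2580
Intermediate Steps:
j(L) = 38
q(u) = 64
H = 2542 (H = 64 + 2478 = 2542)
j(0³) + H = 38 + 2542 = 2580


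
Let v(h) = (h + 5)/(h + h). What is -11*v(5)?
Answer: -11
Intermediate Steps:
v(h) = (5 + h)/(2*h) (v(h) = (5 + h)/((2*h)) = (1/(2*h))*(5 + h) = (5 + h)/(2*h))
-11*v(5) = -11*(5 + 5)/(2*5) = -11*10/(2*5) = -11*1 = -11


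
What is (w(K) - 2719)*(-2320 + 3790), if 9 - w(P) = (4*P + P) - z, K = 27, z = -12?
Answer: -4199790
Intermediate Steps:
w(P) = -3 - 5*P (w(P) = 9 - ((4*P + P) - 1*(-12)) = 9 - (5*P + 12) = 9 - (12 + 5*P) = 9 + (-12 - 5*P) = -3 - 5*P)
(w(K) - 2719)*(-2320 + 3790) = ((-3 - 5*27) - 2719)*(-2320 + 3790) = ((-3 - 135) - 2719)*1470 = (-138 - 2719)*1470 = -2857*1470 = -4199790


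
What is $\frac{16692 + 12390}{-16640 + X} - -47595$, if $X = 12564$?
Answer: $\frac{96984069}{2038} \approx 47588.0$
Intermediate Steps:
$\frac{16692 + 12390}{-16640 + X} - -47595 = \frac{16692 + 12390}{-16640 + 12564} - -47595 = \frac{29082}{-4076} + 47595 = 29082 \left(- \frac{1}{4076}\right) + 47595 = - \frac{14541}{2038} + 47595 = \frac{96984069}{2038}$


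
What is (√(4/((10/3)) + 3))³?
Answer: 21*√105/25 ≈ 8.6074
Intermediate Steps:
(√(4/((10/3)) + 3))³ = (√(4/((10*(⅓))) + 3))³ = (√(4/(10/3) + 3))³ = (√(4*(3/10) + 3))³ = (√(6/5 + 3))³ = (√(21/5))³ = (√105/5)³ = 21*√105/25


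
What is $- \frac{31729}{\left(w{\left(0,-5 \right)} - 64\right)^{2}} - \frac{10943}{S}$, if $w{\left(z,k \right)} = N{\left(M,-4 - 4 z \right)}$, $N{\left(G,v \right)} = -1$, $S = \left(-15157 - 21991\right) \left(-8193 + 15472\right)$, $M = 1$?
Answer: $- \frac{8579484630693}{1142441233700} \approx -7.5098$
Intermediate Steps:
$S = -270400292$ ($S = \left(-37148\right) 7279 = -270400292$)
$w{\left(z,k \right)} = -1$
$- \frac{31729}{\left(w{\left(0,-5 \right)} - 64\right)^{2}} - \frac{10943}{S} = - \frac{31729}{\left(-1 - 64\right)^{2}} - \frac{10943}{-270400292} = - \frac{31729}{\left(-65\right)^{2}} - - \frac{10943}{270400292} = - \frac{31729}{4225} + \frac{10943}{270400292} = - \frac{8579484630693}{1142441233700}$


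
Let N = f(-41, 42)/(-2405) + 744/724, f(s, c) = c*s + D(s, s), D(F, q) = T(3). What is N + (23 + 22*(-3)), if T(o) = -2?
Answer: -17958741/435305 ≈ -41.256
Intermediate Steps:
D(F, q) = -2
f(s, c) = -2 + c*s (f(s, c) = c*s - 2 = -2 + c*s)
N = 759374/435305 (N = (-2 + 42*(-41))/(-2405) + 744/724 = (-2 - 1722)*(-1/2405) + 744*(1/724) = -1724*(-1/2405) + 186/181 = 1724/2405 + 186/181 = 759374/435305 ≈ 1.7445)
N + (23 + 22*(-3)) = 759374/435305 + (23 + 22*(-3)) = 759374/435305 + (23 - 66) = 759374/435305 - 43 = -17958741/435305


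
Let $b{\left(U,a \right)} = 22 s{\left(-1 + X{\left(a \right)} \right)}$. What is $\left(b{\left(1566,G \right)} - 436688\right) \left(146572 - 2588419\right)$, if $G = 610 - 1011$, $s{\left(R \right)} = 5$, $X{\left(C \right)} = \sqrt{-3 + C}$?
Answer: $1066056679566$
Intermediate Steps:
$G = -401$ ($G = 610 - 1011 = -401$)
$b{\left(U,a \right)} = 110$ ($b{\left(U,a \right)} = 22 \cdot 5 = 110$)
$\left(b{\left(1566,G \right)} - 436688\right) \left(146572 - 2588419\right) = \left(110 - 436688\right) \left(146572 - 2588419\right) = \left(-436578\right) \left(-2441847\right) = 1066056679566$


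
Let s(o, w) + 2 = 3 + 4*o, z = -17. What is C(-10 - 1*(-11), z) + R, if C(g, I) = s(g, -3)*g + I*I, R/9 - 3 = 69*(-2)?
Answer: -921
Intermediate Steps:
s(o, w) = 1 + 4*o (s(o, w) = -2 + (3 + 4*o) = 1 + 4*o)
R = -1215 (R = 27 + 9*(69*(-2)) = 27 + 9*(-138) = 27 - 1242 = -1215)
C(g, I) = I² + g*(1 + 4*g) (C(g, I) = (1 + 4*g)*g + I*I = g*(1 + 4*g) + I² = I² + g*(1 + 4*g))
C(-10 - 1*(-11), z) + R = ((-17)² + (-10 - 1*(-11))*(1 + 4*(-10 - 1*(-11)))) - 1215 = (289 + (-10 + 11)*(1 + 4*(-10 + 11))) - 1215 = (289 + 1*(1 + 4*1)) - 1215 = (289 + 1*(1 + 4)) - 1215 = (289 + 1*5) - 1215 = (289 + 5) - 1215 = 294 - 1215 = -921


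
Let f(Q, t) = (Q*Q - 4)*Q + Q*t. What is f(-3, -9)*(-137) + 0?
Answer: -1644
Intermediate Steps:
f(Q, t) = Q*t + Q*(-4 + Q²) (f(Q, t) = (Q² - 4)*Q + Q*t = (-4 + Q²)*Q + Q*t = Q*(-4 + Q²) + Q*t = Q*t + Q*(-4 + Q²))
f(-3, -9)*(-137) + 0 = -3*(-4 - 9 + (-3)²)*(-137) + 0 = -3*(-4 - 9 + 9)*(-137) + 0 = -3*(-4)*(-137) + 0 = 12*(-137) + 0 = -1644 + 0 = -1644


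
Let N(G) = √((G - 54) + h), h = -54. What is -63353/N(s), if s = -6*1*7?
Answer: 63353*I*√6/30 ≈ 5172.8*I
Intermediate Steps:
s = -42 (s = -6*7 = -42)
N(G) = √(-108 + G) (N(G) = √((G - 54) - 54) = √((-54 + G) - 54) = √(-108 + G))
-63353/N(s) = -63353/√(-108 - 42) = -63353*(-I*√6/30) = -(-63353)*I*√6/30 = 63353*I*√6/30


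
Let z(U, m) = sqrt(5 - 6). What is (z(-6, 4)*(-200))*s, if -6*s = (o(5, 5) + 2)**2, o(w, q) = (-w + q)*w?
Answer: 400*I/3 ≈ 133.33*I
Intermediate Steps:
z(U, m) = I (z(U, m) = sqrt(-1) = I)
o(w, q) = w*(q - w) (o(w, q) = (q - w)*w = w*(q - w))
s = -2/3 (s = -(5*(5 - 1*5) + 2)**2/6 = -(5*(5 - 5) + 2)**2/6 = -(5*0 + 2)**2/6 = -(0 + 2)**2/6 = -1/6*2**2 = -1/6*4 = -2/3 ≈ -0.66667)
(z(-6, 4)*(-200))*s = (I*(-200))*(-2/3) = -200*I*(-2/3) = 400*I/3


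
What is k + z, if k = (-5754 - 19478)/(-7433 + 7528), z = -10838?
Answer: -55518/5 ≈ -11104.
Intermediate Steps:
k = -1328/5 (k = -25232/95 = -25232*1/95 = -1328/5 ≈ -265.60)
k + z = -1328/5 - 10838 = -55518/5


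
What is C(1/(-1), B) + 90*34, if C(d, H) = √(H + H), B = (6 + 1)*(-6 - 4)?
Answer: 3060 + 2*I*√35 ≈ 3060.0 + 11.832*I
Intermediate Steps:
B = -70 (B = 7*(-10) = -70)
C(d, H) = √2*√H (C(d, H) = √(2*H) = √2*√H)
C(1/(-1), B) + 90*34 = √2*√(-70) + 90*34 = √2*(I*√70) + 3060 = 2*I*√35 + 3060 = 3060 + 2*I*√35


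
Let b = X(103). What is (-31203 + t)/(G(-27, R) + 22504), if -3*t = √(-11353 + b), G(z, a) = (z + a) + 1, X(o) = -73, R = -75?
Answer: -31203/22403 - I*√11426/67209 ≈ -1.3928 - 0.0015904*I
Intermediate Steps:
b = -73
G(z, a) = 1 + a + z (G(z, a) = (a + z) + 1 = 1 + a + z)
t = -I*√11426/3 (t = -√(-11353 - 73)/3 = -I*√11426/3 ≈ -35.631*I)
(-31203 + t)/(G(-27, R) + 22504) = (-31203 - I*√11426/3)/((1 - 75 - 27) + 22504) = (-31203 - I*√11426/3)/(-101 + 22504) = (-31203 - I*√11426/3)/22403 = (-31203 - I*√11426/3)*(1/22403) = -31203/22403 - I*√11426/67209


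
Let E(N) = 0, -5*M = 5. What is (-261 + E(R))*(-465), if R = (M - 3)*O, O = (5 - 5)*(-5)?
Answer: 121365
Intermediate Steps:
M = -1 (M = -1/5*5 = -1)
O = 0 (O = 0*(-5) = 0)
R = 0 (R = (-1 - 3)*0 = -4*0 = 0)
(-261 + E(R))*(-465) = (-261 + 0)*(-465) = -261*(-465) = 121365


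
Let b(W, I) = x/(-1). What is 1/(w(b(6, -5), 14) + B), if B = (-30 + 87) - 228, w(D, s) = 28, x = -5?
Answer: -1/143 ≈ -0.0069930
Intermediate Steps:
b(W, I) = 5 (b(W, I) = -5/(-1) = -5*(-1) = 5)
B = -171 (B = 57 - 228 = -171)
1/(w(b(6, -5), 14) + B) = 1/(28 - 171) = 1/(-143) = -1/143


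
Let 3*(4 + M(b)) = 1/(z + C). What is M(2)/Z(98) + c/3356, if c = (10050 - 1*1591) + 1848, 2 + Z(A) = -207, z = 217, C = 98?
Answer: 2048366359/662826780 ≈ 3.0903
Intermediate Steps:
Z(A) = -209 (Z(A) = -2 - 207 = -209)
c = 10307 (c = (10050 - 1591) + 1848 = 8459 + 1848 = 10307)
M(b) = -3779/945 (M(b) = -4 + 1/(3*(217 + 98)) = -4 + (⅓)/315 = -4 + (⅓)*(1/315) = -4 + 1/945 = -3779/945)
M(2)/Z(98) + c/3356 = -3779/945/(-209) + 10307/3356 = -3779/945*(-1/209) + 10307*(1/3356) = 3779/197505 + 10307/3356 = 2048366359/662826780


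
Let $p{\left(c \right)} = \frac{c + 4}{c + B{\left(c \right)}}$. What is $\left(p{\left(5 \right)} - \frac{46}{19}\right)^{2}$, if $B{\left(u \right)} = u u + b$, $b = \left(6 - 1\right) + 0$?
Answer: $\frac{2070721}{442225} \approx 4.6825$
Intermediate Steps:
$b = 5$ ($b = 5 + 0 = 5$)
$B{\left(u \right)} = 5 + u^{2}$ ($B{\left(u \right)} = u u + 5 = u^{2} + 5 = 5 + u^{2}$)
$p{\left(c \right)} = \frac{4 + c}{5 + c + c^{2}}$ ($p{\left(c \right)} = \frac{c + 4}{c + \left(5 + c^{2}\right)} = \frac{4 + c}{5 + c + c^{2}}$)
$\left(p{\left(5 \right)} - \frac{46}{19}\right)^{2} = \left(\frac{4 + 5}{5 + 5 + 5^{2}} - \frac{46}{19}\right)^{2} = \left(\frac{1}{5 + 5 + 25} \cdot 9 - \frac{46}{19}\right)^{2} = \left(\frac{1}{35} \cdot 9 - \frac{46}{19}\right)^{2} = \left(\frac{9}{35} - \frac{46}{19}\right)^{2} = \left(- \frac{1439}{665}\right)^{2} = \frac{2070721}{442225}$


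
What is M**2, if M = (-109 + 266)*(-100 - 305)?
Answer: 4043052225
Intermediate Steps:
M = -63585 (M = 157*(-405) = -63585)
M**2 = (-63585)**2 = 4043052225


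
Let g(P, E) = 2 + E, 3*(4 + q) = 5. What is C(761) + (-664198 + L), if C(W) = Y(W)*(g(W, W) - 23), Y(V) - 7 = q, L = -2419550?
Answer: -9240884/3 ≈ -3.0803e+6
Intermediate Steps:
q = -7/3 (q = -4 + (⅓)*5 = -4 + 5/3 = -7/3 ≈ -2.3333)
Y(V) = 14/3 (Y(V) = 7 - 7/3 = 14/3)
C(W) = -98 + 14*W/3 (C(W) = 14*((2 + W) - 23)/3 = 14*(-21 + W)/3 = -98 + 14*W/3)
C(761) + (-664198 + L) = (-98 + (14/3)*761) + (-664198 - 2419550) = (-98 + 10654/3) - 3083748 = 10360/3 - 3083748 = -9240884/3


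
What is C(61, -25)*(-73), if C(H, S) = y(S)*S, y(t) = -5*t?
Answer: 228125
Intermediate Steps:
C(H, S) = -5*S² (C(H, S) = (-5*S)*S = -5*S²)
C(61, -25)*(-73) = -5*(-25)²*(-73) = -5*625*(-73) = -3125*(-73) = 228125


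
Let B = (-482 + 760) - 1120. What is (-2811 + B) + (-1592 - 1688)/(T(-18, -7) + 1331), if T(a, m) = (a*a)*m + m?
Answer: -215322/59 ≈ -3649.5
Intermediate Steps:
T(a, m) = m + m*a² (T(a, m) = a²*m + m = m*a² + m = m + m*a²)
B = -842 (B = 278 - 1120 = -842)
(-2811 + B) + (-1592 - 1688)/(T(-18, -7) + 1331) = (-2811 - 842) + (-1592 - 1688)/(-7*(1 + (-18)²) + 1331) = -3653 - 3280/(-7*(1 + 324) + 1331) = -3653 - 3280/(-7*325 + 1331) = -3653 - 3280/(-2275 + 1331) = -3653 - 3280/(-944) = -3653 - 3280*(-1/944) = -3653 + 205/59 = -215322/59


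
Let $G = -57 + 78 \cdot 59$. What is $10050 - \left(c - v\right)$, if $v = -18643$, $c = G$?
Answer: $-13138$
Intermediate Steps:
$G = 4545$ ($G = -57 + 4602 = 4545$)
$c = 4545$
$10050 - \left(c - v\right) = 10050 - 23188 = -13138$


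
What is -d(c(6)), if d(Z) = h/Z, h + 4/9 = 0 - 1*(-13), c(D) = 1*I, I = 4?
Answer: -113/36 ≈ -3.1389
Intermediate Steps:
c(D) = 4 (c(D) = 1*4 = 4)
h = 113/9 (h = -4/9 + (0 - 1*(-13)) = -4/9 + (0 + 13) = -4/9 + 13 = 113/9 ≈ 12.556)
d(Z) = 113/(9*Z)
-d(c(6)) = -113/(9*4) = -1*113/36 = -113/36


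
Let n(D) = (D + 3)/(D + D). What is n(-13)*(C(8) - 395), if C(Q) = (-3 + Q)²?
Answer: -1850/13 ≈ -142.31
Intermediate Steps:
n(D) = (3 + D)/(2*D) (n(D) = (3 + D)/((2*D)) = (3 + D)*(1/(2*D)) = (3 + D)/(2*D))
n(-13)*(C(8) - 395) = ((½)*(3 - 13)/(-13))*((-3 + 8)² - 395) = ((½)*(-1/13)*(-10))*(5² - 395) = 5*(25 - 395)/13 = (5/13)*(-370) = -1850/13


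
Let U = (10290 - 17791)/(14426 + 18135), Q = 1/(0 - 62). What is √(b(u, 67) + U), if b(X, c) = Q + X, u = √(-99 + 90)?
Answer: √(-1004592355186 + 12226442290572*I)/2018782 ≈ 1.1755 + 1.2761*I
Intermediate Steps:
u = 3*I (u = √(-9) = 3*I ≈ 3.0*I)
Q = -1/62 (Q = 1/(-62) = -1/62 ≈ -0.016129)
b(X, c) = -1/62 + X
U = -7501/32561 ≈ -0.23037
√(b(u, 67) + U) = √((-1/62 + 3*I) - 7501/32561) = √(-497623/2018782 + 3*I)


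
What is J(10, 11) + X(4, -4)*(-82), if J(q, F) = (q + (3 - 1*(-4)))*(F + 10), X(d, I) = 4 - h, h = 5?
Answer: 439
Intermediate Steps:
X(d, I) = -1 (X(d, I) = 4 - 1*5 = 4 - 5 = -1)
J(q, F) = (7 + q)*(10 + F) (J(q, F) = (q + (3 + 4))*(10 + F) = (q + 7)*(10 + F) = (7 + q)*(10 + F))
J(10, 11) + X(4, -4)*(-82) = (70 + 7*11 + 10*10 + 11*10) - 1*(-82) = (70 + 77 + 100 + 110) + 82 = 357 + 82 = 439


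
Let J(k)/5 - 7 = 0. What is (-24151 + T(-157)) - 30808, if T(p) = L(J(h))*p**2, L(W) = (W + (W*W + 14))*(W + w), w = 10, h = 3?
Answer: 1413072211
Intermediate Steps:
J(k) = 35 (J(k) = 35 + 5*0 = 35 + 0 = 35)
L(W) = (10 + W)*(14 + W + W**2) (L(W) = (W + (W*W + 14))*(W + 10) = (W + (W**2 + 14))*(10 + W) = (W + (14 + W**2))*(10 + W) = (14 + W + W**2)*(10 + W) = (10 + W)*(14 + W + W**2))
T(p) = 57330*p**2 (T(p) = (140 + 35**3 + 11*35**2 + 24*35)*p**2 = (140 + 42875 + 11*1225 + 840)*p**2 = (140 + 42875 + 13475 + 840)*p**2 = 57330*p**2)
(-24151 + T(-157)) - 30808 = (-24151 + 57330*(-157)**2) - 30808 = (-24151 + 57330*24649) - 30808 = (-24151 + 1413127170) - 30808 = 1413103019 - 30808 = 1413072211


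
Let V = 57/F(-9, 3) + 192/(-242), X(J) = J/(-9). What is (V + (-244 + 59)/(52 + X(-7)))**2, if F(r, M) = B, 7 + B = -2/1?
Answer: 134427822736/1189215225 ≈ 113.04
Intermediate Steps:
B = -9 (B = -7 - 2/1 = -7 - 2*1 = -7 - 2 = -9)
F(r, M) = -9
X(J) = -J/9 (X(J) = J*(-1/9) = -J/9)
V = -2587/363 (V = 57/(-9) + 192/(-242) = 57*(-1/9) + 192*(-1/242) = -19/3 - 96/121 = -2587/363 ≈ -7.1267)
(V + (-244 + 59)/(52 + X(-7)))**2 = (-2587/363 + (-244 + 59)/(52 - 1/9*(-7)))**2 = (-2587/363 - 185/(52 + 7/9))**2 = (-2587/363 - 185/475/9)**2 = (-2587/363 - 185*9/475)**2 = (-2587/363 - 333/95)**2 = (-366644/34485)**2 = 134427822736/1189215225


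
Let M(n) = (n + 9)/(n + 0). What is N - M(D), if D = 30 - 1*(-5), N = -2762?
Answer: -96714/35 ≈ -2763.3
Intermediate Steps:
D = 35 (D = 30 + 5 = 35)
M(n) = (9 + n)/n
N - M(D) = -2762 - (9 + 35)/35 = -2762 - 44/35 = -96714/35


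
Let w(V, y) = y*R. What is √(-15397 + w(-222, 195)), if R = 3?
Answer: 46*I*√7 ≈ 121.7*I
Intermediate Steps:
w(V, y) = 3*y (w(V, y) = y*3 = 3*y)
√(-15397 + w(-222, 195)) = √(-15397 + 3*195) = √(-15397 + 585) = √(-14812) = 46*I*√7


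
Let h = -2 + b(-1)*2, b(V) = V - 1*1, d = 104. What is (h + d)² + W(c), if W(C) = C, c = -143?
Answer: 9461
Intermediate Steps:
b(V) = -1 + V (b(V) = V - 1 = -1 + V)
h = -6 (h = -2 + (-1 - 1)*2 = -2 - 2*2 = -2 - 4 = -6)
(h + d)² + W(c) = (-6 + 104)² - 143 = 98² - 143 = 9604 - 143 = 9461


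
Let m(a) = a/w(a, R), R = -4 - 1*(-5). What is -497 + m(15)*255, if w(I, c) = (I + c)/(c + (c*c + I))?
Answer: 57073/16 ≈ 3567.1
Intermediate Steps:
R = 1 (R = -4 + 5 = 1)
w(I, c) = (I + c)/(I + c + c²) (w(I, c) = (I + c)/(c + (c² + I)) = (I + c)/(c + (I + c²)) = (I + c)/(I + c + c²))
m(a) = a*(2 + a)/(1 + a) (m(a) = a/(((a + 1)/(a + 1 + 1²))) = a/(((1 + a)/(a + 1 + 1))) = a/(((1 + a)/(2 + a))) = a*((2 + a)/(1 + a)) = a*(2 + a)/(1 + a))
-497 + m(15)*255 = -497 + (15*(2 + 15)/(1 + 15))*255 = -497 + (15*17/16)*255 = -497 + (15*(1/16)*17)*255 = -497 + (255/16)*255 = -497 + 65025/16 = 57073/16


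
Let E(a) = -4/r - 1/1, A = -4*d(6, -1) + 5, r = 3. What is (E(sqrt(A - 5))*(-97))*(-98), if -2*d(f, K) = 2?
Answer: -66542/3 ≈ -22181.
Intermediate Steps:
d(f, K) = -1 (d(f, K) = -1/2*2 = -1)
A = 9 (A = -4*(-1) + 5 = 4 + 5 = 9)
E(a) = -7/3 (E(a) = -4/3 - 1/1 = -4*1/3 - 1*1 = -4/3 - 1 = -7/3)
(E(sqrt(A - 5))*(-97))*(-98) = -7/3*(-97)*(-98) = (679/3)*(-98) = -66542/3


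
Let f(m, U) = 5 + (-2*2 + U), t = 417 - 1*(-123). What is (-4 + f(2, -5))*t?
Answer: -4320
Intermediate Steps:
t = 540 (t = 417 + 123 = 540)
f(m, U) = 1 + U (f(m, U) = 5 + (-4 + U) = 1 + U)
(-4 + f(2, -5))*t = (-4 + (1 - 5))*540 = (-4 - 4)*540 = -8*540 = -4320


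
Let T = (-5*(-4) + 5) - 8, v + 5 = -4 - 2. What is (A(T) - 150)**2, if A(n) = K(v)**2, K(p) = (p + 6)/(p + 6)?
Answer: 22201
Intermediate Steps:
v = -11 (v = -5 + (-4 - 2) = -5 - 6 = -11)
K(p) = 1 (K(p) = (6 + p)/(6 + p) = 1)
T = 17 (T = (20 + 5) - 8 = 25 - 8 = 17)
A(n) = 1 (A(n) = 1**2 = 1)
(A(T) - 150)**2 = (1 - 150)**2 = (-149)**2 = 22201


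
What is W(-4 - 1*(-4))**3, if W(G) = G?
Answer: 0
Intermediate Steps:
W(-4 - 1*(-4))**3 = (-4 - 1*(-4))**3 = (-4 + 4)**3 = 0**3 = 0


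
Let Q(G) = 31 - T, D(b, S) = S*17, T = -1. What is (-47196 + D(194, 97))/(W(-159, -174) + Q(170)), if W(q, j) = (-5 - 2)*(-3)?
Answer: -45547/53 ≈ -859.38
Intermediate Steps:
D(b, S) = 17*S
Q(G) = 32 (Q(G) = 31 - 1*(-1) = 31 + 1 = 32)
W(q, j) = 21 (W(q, j) = -7*(-3) = 21)
(-47196 + D(194, 97))/(W(-159, -174) + Q(170)) = (-47196 + 17*97)/(21 + 32) = (-47196 + 1649)/53 = -45547*1/53 = -45547/53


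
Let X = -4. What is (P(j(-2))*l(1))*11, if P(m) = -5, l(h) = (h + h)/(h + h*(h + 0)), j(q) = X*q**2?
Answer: -55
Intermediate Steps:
j(q) = -4*q**2
l(h) = 2*h/(h + h**2) (l(h) = (2*h)/(h + h*h) = (2*h)/(h + h**2) = 2*h/(h + h**2))
(P(j(-2))*l(1))*11 = -10/(1 + 1)*11 = -10/2*11 = -5*1*11 = -5*11 = -55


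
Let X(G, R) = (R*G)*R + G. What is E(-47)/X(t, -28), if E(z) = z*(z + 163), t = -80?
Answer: 1363/15700 ≈ 0.086815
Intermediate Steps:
X(G, R) = G + G*R² (X(G, R) = (G*R)*R + G = G*R² + G = G + G*R²)
E(z) = z*(163 + z)
E(-47)/X(t, -28) = (-47*(163 - 47))/((-80*(1 + (-28)²))) = (-47*116)/((-80*(1 + 784))) = -5452/((-80*785)) = -5452/(-62800) = -5452*(-1/62800) = 1363/15700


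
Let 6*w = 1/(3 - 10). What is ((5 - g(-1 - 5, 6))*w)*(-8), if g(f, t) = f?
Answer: 44/21 ≈ 2.0952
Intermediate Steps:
w = -1/42 (w = 1/(6*(3 - 10)) = (1/6)/(-7) = (1/6)*(-1/7) = -1/42 ≈ -0.023810)
((5 - g(-1 - 5, 6))*w)*(-8) = ((5 - (-1 - 5))*(-1/42))*(-8) = ((5 - 1*(-6))*(-1/42))*(-8) = ((5 + 6)*(-1/42))*(-8) = (11*(-1/42))*(-8) = -11/42*(-8) = 44/21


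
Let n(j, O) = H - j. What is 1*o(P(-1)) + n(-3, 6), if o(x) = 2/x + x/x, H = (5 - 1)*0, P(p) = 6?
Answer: 13/3 ≈ 4.3333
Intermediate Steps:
H = 0 (H = 4*0 = 0)
n(j, O) = -j (n(j, O) = 0 - j = -j)
o(x) = 1 + 2/x (o(x) = 2/x + 1 = 1 + 2/x)
1*o(P(-1)) + n(-3, 6) = 1*((2 + 6)/6) - 1*(-3) = 1*((⅙)*8) + 3 = 1*(4/3) + 3 = 4/3 + 3 = 13/3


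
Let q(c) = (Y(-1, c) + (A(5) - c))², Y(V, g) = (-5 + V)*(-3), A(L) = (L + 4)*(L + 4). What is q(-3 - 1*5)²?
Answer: 131079601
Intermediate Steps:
A(L) = (4 + L)² (A(L) = (4 + L)*(4 + L) = (4 + L)²)
Y(V, g) = 15 - 3*V
q(c) = (99 - c)² (q(c) = ((15 - 3*(-1)) + ((4 + 5)² - c))² = ((15 + 3) + (9² - c))² = (18 + (81 - c))² = (99 - c)²)
q(-3 - 1*5)² = ((99 - (-3 - 1*5))²)² = ((99 - (-3 - 5))²)² = ((99 - 1*(-8))²)² = ((99 + 8)²)² = (107²)² = 11449² = 131079601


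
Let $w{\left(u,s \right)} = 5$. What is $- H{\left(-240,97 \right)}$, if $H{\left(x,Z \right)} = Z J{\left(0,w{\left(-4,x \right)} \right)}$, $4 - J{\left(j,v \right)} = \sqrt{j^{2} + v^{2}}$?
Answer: $97$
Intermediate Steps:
$J{\left(j,v \right)} = 4 - \sqrt{j^{2} + v^{2}}$
$H{\left(x,Z \right)} = - Z$ ($H{\left(x,Z \right)} = Z \left(4 - \sqrt{0^{2} + 5^{2}}\right) = Z \left(4 - \sqrt{0 + 25}\right) = Z \left(4 - \sqrt{25}\right) = Z \left(4 - 5\right) = Z \left(-1\right) = - Z$)
$- H{\left(-240,97 \right)} = - \left(-1\right) 97 = \left(-1\right) \left(-97\right) = 97$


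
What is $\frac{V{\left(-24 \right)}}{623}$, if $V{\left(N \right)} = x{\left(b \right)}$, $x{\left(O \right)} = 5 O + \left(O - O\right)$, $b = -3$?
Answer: $- \frac{15}{623} \approx -0.024077$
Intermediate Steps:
$x{\left(O \right)} = 5 O$ ($x{\left(O \right)} = 5 O + 0 = 5 O$)
$V{\left(N \right)} = -15$ ($V{\left(N \right)} = 5 \left(-3\right) = -15$)
$\frac{V{\left(-24 \right)}}{623} = - \frac{15}{623}$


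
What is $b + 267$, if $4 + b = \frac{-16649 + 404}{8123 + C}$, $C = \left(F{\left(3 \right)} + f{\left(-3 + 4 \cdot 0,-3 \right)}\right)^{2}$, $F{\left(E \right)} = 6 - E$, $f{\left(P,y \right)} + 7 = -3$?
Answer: $\frac{236999}{908} \approx 261.01$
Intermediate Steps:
$f{\left(P,y \right)} = -10$ ($f{\left(P,y \right)} = -7 - 3 = -10$)
$C = 49$ ($C = \left(\left(6 - 3\right) - 10\right)^{2} = \left(3 - 10\right)^{2} = \left(-7\right)^{2} = 49$)
$b = - \frac{5437}{908}$ ($b = -4 + \frac{-16649 + 404}{8123 + 49} = -4 - \frac{16245}{8172} = -4 - \frac{1805}{908} = - \frac{5437}{908} \approx -5.9879$)
$b + 267 = - \frac{5437}{908} + 267 = \frac{236999}{908}$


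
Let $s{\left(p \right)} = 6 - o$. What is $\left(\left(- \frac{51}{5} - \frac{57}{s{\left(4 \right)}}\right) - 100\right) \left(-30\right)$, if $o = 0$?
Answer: $3591$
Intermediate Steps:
$s{\left(p \right)} = 6$ ($s{\left(p \right)} = 6 - 0 = 6 + 0 = 6$)
$\left(\left(- \frac{51}{5} - \frac{57}{s{\left(4 \right)}}\right) - 100\right) \left(-30\right) = \left(\left(- \frac{51}{5} - \frac{57}{6}\right) - 100\right) \left(-30\right) = \left(\left(\left(-51\right) \frac{1}{5} - \frac{19}{2}\right) - 100\right) \left(-30\right) = \left(\left(- \frac{51}{5} - \frac{19}{2}\right) - 100\right) \left(-30\right) = \left(- \frac{197}{10} - 100\right) \left(-30\right) = \left(- \frac{1197}{10}\right) \left(-30\right) = 3591$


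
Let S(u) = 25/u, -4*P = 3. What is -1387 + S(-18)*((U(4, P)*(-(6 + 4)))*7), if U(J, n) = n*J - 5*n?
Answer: -15769/12 ≈ -1314.1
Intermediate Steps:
P = -¾ (P = -¼*3 = -¾ ≈ -0.75000)
U(J, n) = -5*n + J*n (U(J, n) = J*n - 5*n = -5*n + J*n)
-1387 + S(-18)*((U(4, P)*(-(6 + 4)))*7) = -1387 + (25/(-18))*(((-3*(-5 + 4)/4)*(-(6 + 4)))*7) = -1387 + (25*(-1/18))*(((-¾*(-1))*(-1*10))*7) = -1387 - 25*(¾)*(-10)*7/18 = -1387 - (-125)*7/12 = -1387 - 25/18*(-105/2) = -1387 + 875/12 = -15769/12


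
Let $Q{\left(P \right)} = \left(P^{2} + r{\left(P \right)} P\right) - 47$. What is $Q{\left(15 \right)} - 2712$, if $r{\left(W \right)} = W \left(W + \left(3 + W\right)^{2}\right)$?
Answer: $73741$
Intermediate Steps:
$Q{\left(P \right)} = -47 + P^{2} + P^{2} \left(P + \left(3 + P\right)^{2}\right)$ ($Q{\left(P \right)} = \left(P^{2} + P \left(P + \left(3 + P\right)^{2}\right) P\right) - 47 = \left(P^{2} + P^{2} \left(P + \left(3 + P\right)^{2}\right)\right) - 47 = -47 + P^{2} + P^{2} \left(P + \left(3 + P\right)^{2}\right)$)
$Q{\left(15 \right)} - 2712 = \left(-47 + 15^{2} + 15^{2} \left(15 + \left(3 + 15\right)^{2}\right)\right) - 2712 = \left(-47 + 225 + 225 \left(15 + 18^{2}\right)\right) - 2712 = \left(-47 + 225 + 225 \left(15 + 324\right)\right) - 2712 = \left(-47 + 225 + 225 \cdot 339\right) - 2712 = \left(-47 + 225 + 76275\right) - 2712 = 76453 - 2712 = 73741$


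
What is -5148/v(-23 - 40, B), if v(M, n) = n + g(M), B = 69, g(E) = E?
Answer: -858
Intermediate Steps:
v(M, n) = M + n (v(M, n) = n + M = M + n)
-5148/v(-23 - 40, B) = -5148/((-23 - 40) + 69) = -5148/(-63 + 69) = -5148/6 = -5148*1/6 = -858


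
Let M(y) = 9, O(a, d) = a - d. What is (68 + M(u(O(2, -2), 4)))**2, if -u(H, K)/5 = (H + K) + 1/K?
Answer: 5929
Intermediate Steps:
u(H, K) = -5*H - 5*K - 5/K (u(H, K) = -5*((H + K) + 1/K) = -5*(H + K + 1/K) = -5*H - 5*K - 5/K)
(68 + M(u(O(2, -2), 4)))**2 = (68 + 9)**2 = 77**2 = 5929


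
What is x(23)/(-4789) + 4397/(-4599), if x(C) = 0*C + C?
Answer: -21163010/22024611 ≈ -0.96088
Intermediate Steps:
x(C) = C (x(C) = 0 + C = C)
x(23)/(-4789) + 4397/(-4599) = 23/(-4789) + 4397/(-4599) = 23*(-1/4789) + 4397*(-1/4599) = -23/4789 - 4397/4599 = -21163010/22024611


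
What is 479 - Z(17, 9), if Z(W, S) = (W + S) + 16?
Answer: 437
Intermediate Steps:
Z(W, S) = 16 + S + W (Z(W, S) = (S + W) + 16 = 16 + S + W)
479 - Z(17, 9) = 479 - (16 + 9 + 17) = 479 - 1*42 = 479 - 42 = 437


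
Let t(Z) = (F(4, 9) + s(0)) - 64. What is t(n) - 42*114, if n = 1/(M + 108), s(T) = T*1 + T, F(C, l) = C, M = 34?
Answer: -4848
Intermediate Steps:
s(T) = 2*T (s(T) = T + T = 2*T)
n = 1/142 (n = 1/(34 + 108) = 1/142 ≈ 0.0070423)
t(Z) = -60 (t(Z) = (4 + 2*0) - 64 = (4 + 0) - 64 = 4 - 64 = -60)
t(n) - 42*114 = -60 - 42*114 = -60 - 4788 = -4848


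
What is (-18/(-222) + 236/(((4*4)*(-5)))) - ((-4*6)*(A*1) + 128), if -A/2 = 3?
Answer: -203403/740 ≈ -274.87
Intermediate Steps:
A = -6 (A = -2*3 = -6)
(-18/(-222) + 236/(((4*4)*(-5)))) - ((-4*6)*(A*1) + 128) = (-18/(-222) + 236/(((4*4)*(-5)))) - ((-4*6)*(-6*1) + 128) = (-18*(-1/222) + 236/((16*(-5)))) - (-24*(-6) + 128) = (3/37 + 236/(-80)) - (144 + 128) = (3/37 + 236*(-1/80)) - 1*272 = (3/37 - 59/20) - 272 = -2123/740 - 272 = -203403/740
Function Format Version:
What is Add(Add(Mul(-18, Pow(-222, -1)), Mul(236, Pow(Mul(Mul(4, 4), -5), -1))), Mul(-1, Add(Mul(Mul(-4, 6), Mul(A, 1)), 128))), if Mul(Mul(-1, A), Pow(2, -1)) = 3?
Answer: Rational(-203403, 740) ≈ -274.87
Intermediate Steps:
A = -6 (A = Mul(-2, 3) = -6)
Add(Add(Mul(-18, Pow(-222, -1)), Mul(236, Pow(Mul(Mul(4, 4), -5), -1))), Mul(-1, Add(Mul(Mul(-4, 6), Mul(A, 1)), 128))) = Add(Add(Mul(-18, Pow(-222, -1)), Mul(236, Pow(Mul(Mul(4, 4), -5), -1))), Mul(-1, Add(Mul(Mul(-4, 6), Mul(-6, 1)), 128))) = Add(Add(Mul(-18, Rational(-1, 222)), Mul(236, Pow(Mul(16, -5), -1))), Mul(-1, Add(Mul(-24, -6), 128))) = Add(Add(Rational(3, 37), Mul(236, Pow(-80, -1))), Mul(-1, Add(144, 128))) = Add(Add(Rational(3, 37), Mul(236, Rational(-1, 80))), Mul(-1, 272)) = Add(Add(Rational(3, 37), Rational(-59, 20)), -272) = Add(Rational(-2123, 740), -272) = Rational(-203403, 740)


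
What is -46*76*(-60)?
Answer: 209760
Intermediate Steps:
-46*76*(-60) = -3496*(-60) = 209760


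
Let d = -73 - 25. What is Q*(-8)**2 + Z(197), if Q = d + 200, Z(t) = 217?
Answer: 6745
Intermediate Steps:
d = -98
Q = 102 (Q = -98 + 200 = 102)
Q*(-8)**2 + Z(197) = 102*(-8)**2 + 217 = 102*64 + 217 = 6528 + 217 = 6745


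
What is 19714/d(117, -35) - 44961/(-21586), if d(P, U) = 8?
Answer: 106476523/43172 ≈ 2466.3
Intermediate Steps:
19714/d(117, -35) - 44961/(-21586) = 19714/8 - 44961/(-21586) = 19714*(⅛) - 44961*(-1/21586) = 9857/4 + 44961/21586 = 106476523/43172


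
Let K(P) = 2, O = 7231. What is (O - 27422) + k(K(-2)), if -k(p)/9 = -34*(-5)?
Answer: -21721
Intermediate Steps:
k(p) = -1530 (k(p) = -(-306)*(-5) = -9*170 = -1530)
(O - 27422) + k(K(-2)) = (7231 - 27422) - 1530 = -20191 - 1530 = -21721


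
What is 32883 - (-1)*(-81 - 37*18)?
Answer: 32136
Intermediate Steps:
32883 - (-1)*(-81 - 37*18) = 32883 - (-1)*(-81 - 666) = 32883 - (-1)*(-747) = 32883 - 1*747 = 32883 - 747 = 32136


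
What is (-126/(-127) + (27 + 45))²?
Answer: 85932900/16129 ≈ 5327.9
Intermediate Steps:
(-126/(-127) + (27 + 45))² = (-126*(-1/127) + 72)² = (126/127 + 72)² = (9270/127)² = 85932900/16129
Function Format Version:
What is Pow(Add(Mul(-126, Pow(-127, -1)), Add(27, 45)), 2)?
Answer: Rational(85932900, 16129) ≈ 5327.9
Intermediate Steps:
Pow(Add(Mul(-126, Pow(-127, -1)), Add(27, 45)), 2) = Pow(Add(Mul(-126, Rational(-1, 127)), 72), 2) = Pow(Add(Rational(126, 127), 72), 2) = Pow(Rational(9270, 127), 2) = Rational(85932900, 16129)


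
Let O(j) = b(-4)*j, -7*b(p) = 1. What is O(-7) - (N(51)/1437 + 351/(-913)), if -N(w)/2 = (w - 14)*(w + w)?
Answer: 2902564/437327 ≈ 6.6371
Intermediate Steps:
N(w) = -4*w*(-14 + w) (N(w) = -2*(w - 14)*(w + w) = -2*(-14 + w)*2*w = -4*w*(-14 + w))
b(p) = -⅐ (b(p) = -⅐*1 = -⅐)
O(j) = -j/7
O(-7) - (N(51)/1437 + 351/(-913)) = -⅐*(-7) - ((4*51*(14 - 1*51))/1437 + 351/(-913)) = 1 - ((4*51*(14 - 51))*(1/1437) + 351*(-1/913)) = 1 - ((4*51*(-37))*(1/1437) - 351/913) = 1 - (-7548*1/1437 - 351/913) = 1 - (-2516/479 - 351/913) = 1 - 1*(-2465237/437327) = 1 + 2465237/437327 = 2902564/437327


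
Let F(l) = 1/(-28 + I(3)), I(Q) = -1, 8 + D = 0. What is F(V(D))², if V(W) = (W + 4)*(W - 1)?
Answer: 1/841 ≈ 0.0011891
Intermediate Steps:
D = -8 (D = -8 + 0 = -8)
V(W) = (-1 + W)*(4 + W) (V(W) = (4 + W)*(-1 + W) = (-1 + W)*(4 + W))
F(l) = -1/29 (F(l) = 1/(-28 - 1) = 1/(-29) = -1/29)
F(V(D))² = (-1/29)² = 1/841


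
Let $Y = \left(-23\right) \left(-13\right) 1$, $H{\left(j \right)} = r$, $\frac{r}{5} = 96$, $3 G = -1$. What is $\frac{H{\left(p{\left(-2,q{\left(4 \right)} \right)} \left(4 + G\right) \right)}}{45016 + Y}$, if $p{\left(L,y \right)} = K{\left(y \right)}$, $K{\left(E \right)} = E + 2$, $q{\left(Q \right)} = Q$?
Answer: $\frac{32}{3021} \approx 0.010593$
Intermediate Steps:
$G = - \frac{1}{3}$ ($G = \frac{1}{3} \left(-1\right) = - \frac{1}{3} \approx -0.33333$)
$K{\left(E \right)} = 2 + E$
$p{\left(L,y \right)} = 2 + y$
$r = 480$ ($r = 5 \cdot 96 = 480$)
$H{\left(j \right)} = 480$
$Y = 299$ ($Y = 299 \cdot 1 = 299$)
$\frac{H{\left(p{\left(-2,q{\left(4 \right)} \right)} \left(4 + G\right) \right)}}{45016 + Y} = \frac{480}{45016 + 299} = \frac{480}{45315} = 480 \cdot \frac{1}{45315} = \frac{32}{3021}$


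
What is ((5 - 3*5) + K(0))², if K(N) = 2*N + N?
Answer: 100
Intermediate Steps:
K(N) = 3*N
((5 - 3*5) + K(0))² = ((5 - 3*5) + 3*0)² = ((5 - 15) + 0)² = (-10 + 0)² = (-10)² = 100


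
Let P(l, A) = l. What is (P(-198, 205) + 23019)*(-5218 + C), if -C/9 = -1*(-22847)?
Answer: -4811602461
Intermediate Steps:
C = -205623 (C = -(-9)*(-22847) = -9*22847 = -205623)
(P(-198, 205) + 23019)*(-5218 + C) = (-198 + 23019)*(-5218 - 205623) = 22821*(-210841) = -4811602461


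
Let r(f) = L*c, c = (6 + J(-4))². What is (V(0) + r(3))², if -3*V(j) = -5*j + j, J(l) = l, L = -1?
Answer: 16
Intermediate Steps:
c = 4 (c = (6 - 4)² = 2² = 4)
r(f) = -4 (r(f) = -1*4 = -4)
V(j) = 4*j/3 (V(j) = -(-5*j + j)/3 = -(-4)*j/3 = 4*j/3)
(V(0) + r(3))² = ((4/3)*0 - 4)² = (0 - 4)² = (-4)² = 16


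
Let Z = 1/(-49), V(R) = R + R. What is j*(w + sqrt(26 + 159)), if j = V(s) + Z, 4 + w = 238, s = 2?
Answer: 45630/49 + 195*sqrt(185)/49 ≈ 985.35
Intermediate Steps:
w = 234 (w = -4 + 238 = 234)
V(R) = 2*R
Z = -1/49 ≈ -0.020408
j = 195/49 (j = 2*2 - 1/49 = 4 - 1/49 = 195/49 ≈ 3.9796)
j*(w + sqrt(26 + 159)) = 195*(234 + sqrt(26 + 159))/49 = 195*(234 + sqrt(185))/49 = 45630/49 + 195*sqrt(185)/49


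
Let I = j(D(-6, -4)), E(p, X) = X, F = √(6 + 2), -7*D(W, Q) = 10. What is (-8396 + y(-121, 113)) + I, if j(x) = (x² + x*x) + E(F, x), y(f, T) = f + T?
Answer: -411666/49 ≈ -8401.3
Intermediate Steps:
y(f, T) = T + f
D(W, Q) = -10/7 (D(W, Q) = -⅐*10 = -10/7)
F = 2*√2 (F = √8 = 2*√2 ≈ 2.8284)
j(x) = x + 2*x² (j(x) = (x² + x*x) + x = (x² + x²) + x = 2*x² + x = x + 2*x²)
I = 130/49 (I = -10*(1 + 2*(-10/7))/7 = -10*(1 - 20/7)/7 = -10/7*(-13/7) = 130/49 ≈ 2.6531)
(-8396 + y(-121, 113)) + I = (-8396 + (113 - 121)) + 130/49 = (-8396 - 8) + 130/49 = -8404 + 130/49 = -411666/49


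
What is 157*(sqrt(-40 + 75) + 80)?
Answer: 12560 + 157*sqrt(35) ≈ 13489.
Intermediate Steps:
157*(sqrt(-40 + 75) + 80) = 157*(sqrt(35) + 80) = 157*(80 + sqrt(35)) = 12560 + 157*sqrt(35)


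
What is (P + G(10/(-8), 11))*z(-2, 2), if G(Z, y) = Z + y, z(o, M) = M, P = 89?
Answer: 395/2 ≈ 197.50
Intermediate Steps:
(P + G(10/(-8), 11))*z(-2, 2) = (89 + (10/(-8) + 11))*2 = (89 + (10*(-⅛) + 11))*2 = (89 + (-5/4 + 11))*2 = (89 + 39/4)*2 = (395/4)*2 = 395/2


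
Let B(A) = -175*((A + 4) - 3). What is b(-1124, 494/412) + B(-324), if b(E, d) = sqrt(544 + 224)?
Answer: 56525 + 16*sqrt(3) ≈ 56553.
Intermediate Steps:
b(E, d) = 16*sqrt(3) (b(E, d) = sqrt(768) = 16*sqrt(3))
B(A) = -175 - 175*A (B(A) = -175*((4 + A) - 3) = -175*(1 + A) = -175 - 175*A)
b(-1124, 494/412) + B(-324) = 16*sqrt(3) + (-175 - 175*(-324)) = 16*sqrt(3) + (-175 + 56700) = 16*sqrt(3) + 56525 = 56525 + 16*sqrt(3)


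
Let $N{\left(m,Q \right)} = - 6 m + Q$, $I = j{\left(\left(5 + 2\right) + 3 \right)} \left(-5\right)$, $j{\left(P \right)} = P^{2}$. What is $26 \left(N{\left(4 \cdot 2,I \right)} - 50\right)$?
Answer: $-15548$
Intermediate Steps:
$I = -500$ ($I = \left(\left(5 + 2\right) + 3\right)^{2} \left(-5\right) = \left(7 + 3\right)^{2} \left(-5\right) = 10^{2} \left(-5\right) = 100 \left(-5\right) = -500$)
$N{\left(m,Q \right)} = Q - 6 m$
$26 \left(N{\left(4 \cdot 2,I \right)} - 50\right) = 26 \left(\left(-500 - 6 \cdot 4 \cdot 2\right) - 50\right) = 26 \left(\left(-500 - 48\right) - 50\right) = 26 \left(-548 - 50\right) = 26 \left(-598\right) = -15548$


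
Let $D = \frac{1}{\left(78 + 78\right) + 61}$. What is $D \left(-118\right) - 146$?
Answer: $- \frac{31800}{217} \approx -146.54$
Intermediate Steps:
$D = \frac{1}{217}$ ($D = \frac{1}{156 + 61} = \frac{1}{217} \approx 0.0046083$)
$D \left(-118\right) - 146 = \frac{1}{217} \left(-118\right) - 146 = - \frac{118}{217} - 146 = - \frac{31800}{217}$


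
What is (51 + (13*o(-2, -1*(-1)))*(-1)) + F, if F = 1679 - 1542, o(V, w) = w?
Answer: 175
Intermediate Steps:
F = 137
(51 + (13*o(-2, -1*(-1)))*(-1)) + F = (51 + (13*(-1*(-1)))*(-1)) + 137 = (51 + (13*1)*(-1)) + 137 = (51 + 13*(-1)) + 137 = (51 - 13) + 137 = 38 + 137 = 175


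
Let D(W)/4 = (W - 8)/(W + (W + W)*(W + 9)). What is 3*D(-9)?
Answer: 68/3 ≈ 22.667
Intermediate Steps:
D(W) = 4*(-8 + W)/(W + 2*W*(9 + W)) (D(W) = 4*((W - 8)/(W + (W + W)*(W + 9))) = 4*((-8 + W)/(W + (2*W)*(9 + W))) = 4*((-8 + W)/(W + 2*W*(9 + W))) = 4*(-8 + W)/(W + 2*W*(9 + W)))
3*D(-9) = 3*(4*(-8 - 9)/(-9*(19 + 2*(-9)))) = 3*(4*(-1/9)*(-17)/(19 - 18)) = 3*(4*(-1/9)*(-17)/1) = 3*(4*(-1/9)*1*(-17)) = 3*(68/9) = 68/3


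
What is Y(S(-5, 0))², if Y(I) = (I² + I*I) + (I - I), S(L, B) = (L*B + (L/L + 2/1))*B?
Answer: 0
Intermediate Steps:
S(L, B) = B*(3 + B*L) (S(L, B) = (B*L + (1 + 2*1))*B = (B*L + (1 + 2))*B = (B*L + 3)*B = (3 + B*L)*B = B*(3 + B*L))
Y(I) = 2*I² (Y(I) = (I² + I²) + 0 = 2*I² + 0 = 2*I²)
Y(S(-5, 0))² = (2*(0*(3 + 0*(-5)))²)² = (2*(0*(3 + 0))²)² = (2*(0*3)²)² = (2*0²)² = (2*0)² = 0² = 0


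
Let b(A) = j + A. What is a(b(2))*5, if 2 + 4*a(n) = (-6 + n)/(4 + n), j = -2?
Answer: -35/8 ≈ -4.3750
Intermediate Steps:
b(A) = -2 + A
a(n) = -½ + (-6 + n)/(4*(4 + n)) (a(n) = -½ + ((-6 + n)/(4 + n))/4 = -½ + (-6 + n)/(4*(4 + n)))
a(b(2))*5 = ((-14 - (-2 + 2))/(4*(4 + (-2 + 2))))*5 = ((-14 - 1*0)/(4*(4 + 0)))*5 = ((¼)*(-14 + 0)/4)*5 = ((¼)*(¼)*(-14))*5 = -7/8*5 = -35/8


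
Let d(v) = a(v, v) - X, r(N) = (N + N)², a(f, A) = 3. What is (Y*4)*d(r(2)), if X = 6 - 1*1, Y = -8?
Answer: 64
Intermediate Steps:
X = 5 (X = 6 - 1 = 5)
r(N) = 4*N² (r(N) = (2*N)² = 4*N²)
d(v) = -2 (d(v) = 3 - 1*5 = 3 - 5 = -2)
(Y*4)*d(r(2)) = -8*4*(-2) = -32*(-2) = 64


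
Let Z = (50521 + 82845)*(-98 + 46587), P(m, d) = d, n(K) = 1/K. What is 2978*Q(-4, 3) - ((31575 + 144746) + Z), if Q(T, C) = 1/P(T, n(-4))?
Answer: -6200240207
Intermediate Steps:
Z = 6200051974 (Z = 133366*46489 = 6200051974)
Q(T, C) = -4 (Q(T, C) = 1/(1/(-4)) = 1/(-¼) = -4)
2978*Q(-4, 3) - ((31575 + 144746) + Z) = 2978*(-4) - ((31575 + 144746) + 6200051974) = -11912 - (176321 + 6200051974) = -11912 - 1*6200228295 = -11912 - 6200228295 = -6200240207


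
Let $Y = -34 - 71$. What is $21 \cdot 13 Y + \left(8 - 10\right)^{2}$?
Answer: $-28661$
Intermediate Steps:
$Y = -105$ ($Y = -34 - 71 = -105$)
$21 \cdot 13 Y + \left(8 - 10\right)^{2} = 21 \cdot 13 \left(-105\right) + \left(8 - 10\right)^{2} = 273 \left(-105\right) + \left(-2\right)^{2} = -28665 + 4 = -28661$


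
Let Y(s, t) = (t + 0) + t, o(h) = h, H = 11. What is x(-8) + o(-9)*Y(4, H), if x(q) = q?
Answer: -206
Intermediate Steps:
Y(s, t) = 2*t (Y(s, t) = t + t = 2*t)
x(-8) + o(-9)*Y(4, H) = -8 - 18*11 = -8 - 9*22 = -8 - 198 = -206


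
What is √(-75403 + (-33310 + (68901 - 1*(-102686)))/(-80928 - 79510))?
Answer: I*√1940921934978458/160438 ≈ 274.6*I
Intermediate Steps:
√(-75403 + (-33310 + (68901 - 1*(-102686)))/(-80928 - 79510)) = √(-75403 + (-33310 + (68901 + 102686))/(-160438)) = √(-75403 + (-33310 + 171587)*(-1/160438)) = √(-75403 + 138277*(-1/160438)) = √(-75403 - 138277/160438) = √(-12097644791/160438) = I*√1940921934978458/160438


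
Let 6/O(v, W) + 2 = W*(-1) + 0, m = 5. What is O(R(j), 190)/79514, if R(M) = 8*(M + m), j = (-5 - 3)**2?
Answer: -1/2544448 ≈ -3.9301e-7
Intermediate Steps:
j = 64 (j = (-8)**2 = 64)
R(M) = 40 + 8*M (R(M) = 8*(M + 5) = 8*(5 + M) = 40 + 8*M)
O(v, W) = 6/(-2 - W) (O(v, W) = 6/(-2 + (W*(-1) + 0)) = 6/(-2 + (-W + 0)) = 6/(-2 - W))
O(R(j), 190)/79514 = -6/(2 + 190)/79514 = -6/192*(1/79514) = -6*1/192*(1/79514) = -1/32*1/79514 = -1/2544448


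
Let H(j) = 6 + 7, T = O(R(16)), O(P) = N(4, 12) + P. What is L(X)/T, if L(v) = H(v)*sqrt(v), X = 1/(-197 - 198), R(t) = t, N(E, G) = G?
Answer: 13*I*sqrt(395)/11060 ≈ 0.023361*I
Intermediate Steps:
X = -1/395 (X = 1/(-395) = -1/395 ≈ -0.0025316)
O(P) = 12 + P
T = 28 (T = 12 + 16 = 28)
H(j) = 13
L(v) = 13*sqrt(v)
L(X)/T = (13*sqrt(-1/395))/28 = (13*(I*sqrt(395)/395))*(1/28) = (13*I*sqrt(395)/395)*(1/28) = 13*I*sqrt(395)/11060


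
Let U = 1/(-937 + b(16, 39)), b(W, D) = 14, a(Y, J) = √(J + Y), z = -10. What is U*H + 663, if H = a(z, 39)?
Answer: 663 - √29/923 ≈ 662.99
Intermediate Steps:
H = √29 (H = √(39 - 10) = √29 ≈ 5.3852)
U = -1/923 (U = 1/(-937 + 14) = 1/(-923) = -1/923 ≈ -0.0010834)
U*H + 663 = -√29/923 + 663 = 663 - √29/923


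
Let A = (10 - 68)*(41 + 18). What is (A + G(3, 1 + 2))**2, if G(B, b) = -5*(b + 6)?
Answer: 12020089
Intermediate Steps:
G(B, b) = -30 - 5*b (G(B, b) = -5*(6 + b) = -30 - 5*b)
A = -3422 (A = -58*59 = -3422)
(A + G(3, 1 + 2))**2 = (-3422 + (-30 - 5*(1 + 2)))**2 = (-3422 + (-30 - 5*3))**2 = (-3422 + (-30 - 15))**2 = (-3422 - 45)**2 = (-3467)**2 = 12020089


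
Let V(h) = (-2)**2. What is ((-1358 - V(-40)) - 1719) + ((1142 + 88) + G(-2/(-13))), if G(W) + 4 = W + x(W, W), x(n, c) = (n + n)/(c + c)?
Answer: -24100/13 ≈ -1853.8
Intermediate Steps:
V(h) = 4
x(n, c) = n/c (x(n, c) = (2*n)/((2*c)) = (2*n)*(1/(2*c)) = n/c)
G(W) = -3 + W (G(W) = -4 + (W + W/W) = -4 + (W + 1) = -4 + (1 + W) = -3 + W)
((-1358 - V(-40)) - 1719) + ((1142 + 88) + G(-2/(-13))) = ((-1358 - 1*4) - 1719) + ((1142 + 88) + (-3 - 2/(-13))) = ((-1358 - 4) - 1719) + (1230 + (-3 - 2*(-1/13))) = (-1362 - 1719) + (1230 + (-3 + 2/13)) = -3081 + (1230 - 37/13) = -3081 + 15953/13 = -24100/13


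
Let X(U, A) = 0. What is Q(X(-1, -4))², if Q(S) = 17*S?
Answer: 0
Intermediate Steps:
Q(X(-1, -4))² = (17*0)² = 0² = 0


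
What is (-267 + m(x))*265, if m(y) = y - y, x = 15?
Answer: -70755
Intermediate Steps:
m(y) = 0
(-267 + m(x))*265 = (-267 + 0)*265 = -267*265 = -70755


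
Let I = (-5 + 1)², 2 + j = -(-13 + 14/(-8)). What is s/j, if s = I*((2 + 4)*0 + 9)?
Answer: 192/17 ≈ 11.294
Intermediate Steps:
j = 51/4 (j = -2 - (-13 + 14/(-8)) = -2 - (-13 - ⅛*14) = -2 - (-13 - 7/4) = -2 - 1*(-59/4) = -2 + 59/4 = 51/4 ≈ 12.750)
I = 16 (I = (-4)² = 16)
s = 144 (s = 16*((2 + 4)*0 + 9) = 16*(6*0 + 9) = 16*(0 + 9) = 16*9 = 144)
s/j = 144/(51/4) = 144*(4/51) = 192/17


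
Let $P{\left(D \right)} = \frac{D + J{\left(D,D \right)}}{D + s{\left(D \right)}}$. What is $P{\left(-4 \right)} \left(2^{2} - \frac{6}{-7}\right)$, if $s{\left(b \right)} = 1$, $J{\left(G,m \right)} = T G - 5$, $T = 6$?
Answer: $\frac{374}{7} \approx 53.429$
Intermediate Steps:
$J{\left(G,m \right)} = -5 + 6 G$ ($J{\left(G,m \right)} = 6 G - 5 = -5 + 6 G$)
$P{\left(D \right)} = \frac{-5 + 7 D}{1 + D}$ ($P{\left(D \right)} = \frac{D + \left(-5 + 6 D\right)}{D + 1} = \frac{-5 + 7 D}{1 + D}$)
$P{\left(-4 \right)} \left(2^{2} - \frac{6}{-7}\right) = \frac{-5 + 7 \left(-4\right)}{1 - 4} \left(2^{2} - \frac{6}{-7}\right) = \frac{-5 - 28}{-3} \left(4 - - \frac{6}{7}\right) = \left(- \frac{1}{3}\right) \left(-33\right) \left(4 + \frac{6}{7}\right) = 11 \cdot \frac{34}{7} = \frac{374}{7}$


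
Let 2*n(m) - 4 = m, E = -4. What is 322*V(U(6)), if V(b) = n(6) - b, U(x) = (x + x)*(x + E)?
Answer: -6118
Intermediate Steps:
n(m) = 2 + m/2
U(x) = 2*x*(-4 + x) (U(x) = (x + x)*(x - 4) = (2*x)*(-4 + x) = 2*x*(-4 + x))
V(b) = 5 - b (V(b) = (2 + (½)*6) - b = (2 + 3) - b = 5 - b)
322*V(U(6)) = 322*(5 - 2*6*(-4 + 6)) = 322*(5 - 2*6*2) = 322*(5 - 1*24) = 322*(5 - 24) = 322*(-19) = -6118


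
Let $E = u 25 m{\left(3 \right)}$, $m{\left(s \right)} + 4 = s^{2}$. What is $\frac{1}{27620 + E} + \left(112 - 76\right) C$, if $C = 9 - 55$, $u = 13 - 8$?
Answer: $- \frac{46773719}{28245} \approx -1656.0$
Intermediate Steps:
$u = 5$ ($u = 13 - 8 = 5$)
$C = -46$ ($C = 9 - 55 = -46$)
$m{\left(s \right)} = -4 + s^{2}$
$E = 625$ ($E = 5 \cdot 25 \left(-4 + 3^{2}\right) = 125 \left(-4 + 9\right) = 125 \cdot 5 = 625$)
$\frac{1}{27620 + E} + \left(112 - 76\right) C = \frac{1}{27620 + 625} + \left(112 - 76\right) \left(-46\right) = \frac{1}{28245} + 36 \left(-46\right) = \frac{1}{28245} - 1656 = - \frac{46773719}{28245}$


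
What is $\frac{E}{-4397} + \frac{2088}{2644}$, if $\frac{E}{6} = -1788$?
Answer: $\frac{9386442}{2906417} \approx 3.2296$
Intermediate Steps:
$E = -10728$ ($E = 6 \left(-1788\right) = -10728$)
$\frac{E}{-4397} + \frac{2088}{2644} = - \frac{10728}{-4397} + \frac{2088}{2644} = \left(-10728\right) \left(- \frac{1}{4397}\right) + 2088 \cdot \frac{1}{2644} = \frac{10728}{4397} + \frac{522}{661} = \frac{9386442}{2906417}$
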